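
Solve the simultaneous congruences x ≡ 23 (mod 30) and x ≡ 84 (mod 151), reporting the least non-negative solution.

Write x = 23 + 30·k. Then 30·k ≡ 84 − 23 ≡ 61 (mod 151).
Need 30⁻¹ mod 151. Extended Euclid on (151, 30):
151 = 5*30 + 1
30 = 30*1 + 0
Back-substitute:
1 = 151 − 5·30
30⁻¹ ≡ 146 (mod 151), so k ≡ 146·61 ≡ 148 (mod 151).
x = 23 + 30·148 = 4463.

4463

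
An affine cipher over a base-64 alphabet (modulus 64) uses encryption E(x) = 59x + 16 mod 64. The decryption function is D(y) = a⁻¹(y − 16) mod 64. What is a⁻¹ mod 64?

51

Run Euclid on (64, 59):
64 = 1*59 + 5
59 = 11*5 + 4
5 = 1*4 + 1
4 = 4*1 + 0
gcd = 1, so the inverse exists. Back-substitute:
1 = 5 − 4
1 = −59 + 12·5
1 = 12·64 − 13·59
So 59·(-13) ≡ 1 (mod 64), and -13 ≡ 51 (mod 64).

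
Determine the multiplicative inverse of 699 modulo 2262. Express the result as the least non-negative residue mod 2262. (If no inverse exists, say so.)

Euclidean algorithm on 2262, 699:
2262 = 3×699 + 165
699 = 4×165 + 39
165 = 4×39 + 9
39 = 4×9 + 3
9 = 3×3 + 0
gcd(699, 2262) = 3 ≠ 1, so 699 has no multiplicative inverse modulo 2262.

no inverse exists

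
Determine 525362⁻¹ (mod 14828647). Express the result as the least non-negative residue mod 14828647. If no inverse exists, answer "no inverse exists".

13013714

gcd(14828647, 525362) by repeated division:
14828647 = 28×525362 + 118511
525362 = 4×118511 + 51318
118511 = 2×51318 + 15875
51318 = 3×15875 + 3693
15875 = 4×3693 + 1103
3693 = 3×1103 + 384
1103 = 2×384 + 335
384 = 1×335 + 49
335 = 6×49 + 41
49 = 1×41 + 8
41 = 5×8 + 1
8 = 8×1 + 0
The gcd is 1. Working backward:
1 = 41 − 5·8
1 = −5·49 + 6·41
1 = 6·335 − 41·49
1 = −41·384 + 47·335
1 = 47·1103 − 135·384
1 = −135·3693 + 452·1103
1 = 452·15875 − 1943·3693
1 = −1943·51318 + 6281·15875
1 = 6281·118511 − 14505·51318
1 = −14505·525362 + 64301·118511
1 = 64301·14828647 − 1814933·525362
So 525362·(-1814933) ≡ 1 (mod 14828647), and -1814933 ≡ 13013714 (mod 14828647).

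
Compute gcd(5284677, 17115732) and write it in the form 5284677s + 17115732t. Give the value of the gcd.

3

Apply Euclid's algorithm to 17115732 and 5284677:
17115732 = 3·5284677 + 1261701
5284677 = 4·1261701 + 237873
1261701 = 5·237873 + 72336
237873 = 3·72336 + 20865
72336 = 3·20865 + 9741
20865 = 2·9741 + 1383
9741 = 7·1383 + 60
1383 = 23·60 + 3
60 = 20·3 + 0
gcd(5284677, 17115732) = 3.
Working backward:
3 = 1383 − 23·60
3 = −23·9741 + 162·1383
3 = 162·20865 − 347·9741
3 = −347·72336 + 1203·20865
3 = 1203·237873 − 3956·72336
3 = −3956·1261701 + 20983·237873
3 = 20983·5284677 − 87888·1261701
3 = −87888·17115732 + 284647·5284677
So 3 = (-87888)·17115732 + (284647)·5284677.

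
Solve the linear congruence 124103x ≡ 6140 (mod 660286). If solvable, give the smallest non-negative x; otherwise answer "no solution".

128218

First find gcd(124103, 660286):
660286 = 5*124103 + 39771
124103 = 3*39771 + 4790
39771 = 8*4790 + 1451
4790 = 3*1451 + 437
1451 = 3*437 + 140
437 = 3*140 + 17
140 = 8*17 + 4
17 = 4*4 + 1
4 = 4*1 + 0
gcd = 1, so a unique solution mod 660286 exists.
Back-substitute for the Bézout coefficients:
1 = 17 − 4·4
1 = −4·140 + 33·17
1 = 33·437 − 103·140
1 = −103·1451 + 342·437
1 = 342·4790 − 1129·1451
1 = −1129·39771 + 9374·4790
1 = 9374·124103 − 29251·39771
1 = −29251·660286 + 155629·124103
So 124103·(155629) ≡ 1 (mod 660286), giving 124103⁻¹ ≡ 155629.
x ≡ 124103⁻¹·6140 ≡ 155629·6140 ≡ 128218 (mod 660286).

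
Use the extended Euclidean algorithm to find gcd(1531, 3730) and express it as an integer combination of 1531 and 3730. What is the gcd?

Euclidean algorithm:
3730 = 2·1531 + 668
1531 = 2·668 + 195
668 = 3·195 + 83
195 = 2·83 + 29
83 = 2·29 + 25
29 = 1·25 + 4
25 = 6·4 + 1
4 = 4·1 + 0
gcd(1531, 3730) = 1.
Express as a combination:
1 = 25 − 6·4
1 = −6·29 + 7·25
1 = 7·83 − 20·29
1 = −20·195 + 47·83
1 = 47·668 − 161·195
1 = −161·1531 + 369·668
1 = 369·3730 − 899·1531
So 1 = (369)·3730 + (-899)·1531.

1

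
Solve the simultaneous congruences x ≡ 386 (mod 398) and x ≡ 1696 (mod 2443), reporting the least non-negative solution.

827430

Write x = 386 + 398·k. Then 398·k ≡ 1696 − 386 ≡ 1310 (mod 2443).
Need 398⁻¹ mod 2443. Extended Euclid on (2443, 398):
2443 = 6·398 + 55
398 = 7·55 + 13
55 = 4·13 + 3
13 = 4·3 + 1
3 = 3·1 + 0
Back-substitute:
1 = 13 − 4·3
1 = −4·55 + 17·13
1 = 17·398 − 123·55
1 = −123·2443 + 755·398
398⁻¹ ≡ 755 (mod 2443), so k ≡ 755·1310 ≡ 2078 (mod 2443).
x = 386 + 398·2078 = 827430.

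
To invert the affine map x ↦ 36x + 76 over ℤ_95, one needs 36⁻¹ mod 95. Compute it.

66

gcd(95, 36) by repeated division:
95 = 2·36 + 23
36 = 1·23 + 13
23 = 1·13 + 10
13 = 1·10 + 3
10 = 3·3 + 1
3 = 3·1 + 0
gcd = 1, so the inverse exists. Back-substitute:
1 = 10 − 3·3
1 = −3·13 + 4·10
1 = 4·23 − 7·13
1 = −7·36 + 11·23
1 = 11·95 − 29·36
Hence 36⁻¹ ≡ -29 ≡ 66 (mod 95).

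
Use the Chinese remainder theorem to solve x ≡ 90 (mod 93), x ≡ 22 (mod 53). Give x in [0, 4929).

4368

Write x = 90 + 93·k. Then 93·k ≡ 22 − 90 ≡ 38 (mod 53).
Need 93⁻¹ mod 53. Extended Euclid on (53, 40):
53 = 1×40 + 13
40 = 3×13 + 1
13 = 13×1 + 0
Back-substitute:
1 = 40 − 3·13
1 = −3·53 + 4·40
93⁻¹ ≡ 4 (mod 53), so k ≡ 4·38 ≡ 46 (mod 53).
x = 90 + 93·46 = 4368.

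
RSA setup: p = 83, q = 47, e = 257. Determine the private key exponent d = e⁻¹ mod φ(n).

φ(n) = (p−1)(q−1) = 82·46 = 3772.
Need d with 257·d ≡ 1 (mod 3772). Apply the extended Euclidean algorithm:
3772 = 14*257 + 174
257 = 1*174 + 83
174 = 2*83 + 8
83 = 10*8 + 3
8 = 2*3 + 2
3 = 1*2 + 1
2 = 2*1 + 0
Back-substitute:
1 = 3 − 2
1 = −8 + 3·3
1 = 3·83 − 31·8
1 = −31·174 + 65·83
1 = 65·257 − 96·174
1 = −96·3772 + 1409·257
So 257·1409 ≡ 1 (mod 3772), hence d = 1409.

1409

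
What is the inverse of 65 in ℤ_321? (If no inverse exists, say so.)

242

Run Euclid on (321, 65):
321 = 4·65 + 61
65 = 1·61 + 4
61 = 15·4 + 1
4 = 4·1 + 0
The gcd is 1. Working backward:
1 = 61 − 15·4
1 = −15·65 + 16·61
1 = 16·321 − 79·65
Hence 65⁻¹ ≡ -79 ≡ 242 (mod 321).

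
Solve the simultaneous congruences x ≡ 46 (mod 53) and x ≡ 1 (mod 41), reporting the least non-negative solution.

1477

Write x = 46 + 53·k. Then 53·k ≡ 1 − 46 ≡ 37 (mod 41).
Need 53⁻¹ mod 41. Extended Euclid on (41, 12):
41 = 3·12 + 5
12 = 2·5 + 2
5 = 2·2 + 1
2 = 2·1 + 0
Back-substitute:
1 = 5 − 2·2
1 = −2·12 + 5·5
1 = 5·41 − 17·12
53⁻¹ ≡ 24 (mod 41), so k ≡ 24·37 ≡ 27 (mod 41).
x = 46 + 53·27 = 1477.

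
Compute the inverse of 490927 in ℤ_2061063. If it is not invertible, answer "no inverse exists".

Apply the Euclidean algorithm to 2061063 and 490927:
2061063 = 4*490927 + 97355
490927 = 5*97355 + 4152
97355 = 23*4152 + 1859
4152 = 2*1859 + 434
1859 = 4*434 + 123
434 = 3*123 + 65
123 = 1*65 + 58
65 = 1*58 + 7
58 = 8*7 + 2
7 = 3*2 + 1
2 = 2*1 + 0
Since gcd(490927, 2061063) = 1, back-substitute to write 1 as a combination:
1 = 7 − 3·2
1 = −3·58 + 25·7
1 = 25·65 − 28·58
1 = −28·123 + 53·65
1 = 53·434 − 187·123
1 = −187·1859 + 801·434
1 = 801·4152 − 1789·1859
1 = −1789·97355 + 41948·4152
1 = 41948·490927 − 211529·97355
1 = −211529·2061063 + 888064·490927
So 490927·888064 ≡ 1 (mod 2061063).

888064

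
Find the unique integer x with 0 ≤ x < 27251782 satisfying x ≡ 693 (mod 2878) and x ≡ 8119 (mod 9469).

27240963

Write x = 693 + 2878·k. Then 2878·k ≡ 8119 − 693 ≡ 7426 (mod 9469).
Need 2878⁻¹ mod 9469. Extended Euclid on (9469, 2878):
9469 = 3*2878 + 835
2878 = 3*835 + 373
835 = 2*373 + 89
373 = 4*89 + 17
89 = 5*17 + 4
17 = 4*4 + 1
4 = 4*1 + 0
Back-substitute:
1 = 17 − 4·4
1 = −4·89 + 21·17
1 = 21·373 − 88·89
1 = −88·835 + 197·373
1 = 197·2878 − 679·835
1 = −679·9469 + 2234·2878
2878⁻¹ ≡ 2234 (mod 9469), so k ≡ 2234·7426 ≡ 9465 (mod 9469).
x = 693 + 2878·9465 = 27240963.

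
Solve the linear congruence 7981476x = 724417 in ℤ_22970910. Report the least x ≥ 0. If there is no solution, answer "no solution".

no solution

gcd(7981476, 22970910):
22970910 = 2×7981476 + 7007958
7981476 = 1×7007958 + 973518
7007958 = 7×973518 + 193332
973518 = 5×193332 + 6858
193332 = 28×6858 + 1308
6858 = 5×1308 + 318
1308 = 4×318 + 36
318 = 8×36 + 30
36 = 1×30 + 6
30 = 5×6 + 0
gcd = 6, but 6 ∤ 724417, so the congruence has no solution.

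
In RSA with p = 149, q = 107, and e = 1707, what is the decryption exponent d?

φ(n) = (p−1)(q−1) = 148·106 = 15688.
Need d with 1707·d ≡ 1 (mod 15688). Apply the extended Euclidean algorithm:
15688 = 9*1707 + 325
1707 = 5*325 + 82
325 = 3*82 + 79
82 = 1*79 + 3
79 = 26*3 + 1
3 = 3*1 + 0
Back-substitute:
1 = 79 − 26·3
1 = −26·82 + 27·79
1 = 27·325 − 107·82
1 = −107·1707 + 562·325
1 = 562·15688 − 5165·1707
So 1707·(-5165) ≡ 1 (mod 15688), hence d ≡ -5165 ≡ 10523 (mod 15688).

10523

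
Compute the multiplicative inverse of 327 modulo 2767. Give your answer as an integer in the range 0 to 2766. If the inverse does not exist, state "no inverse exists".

2657

Apply the Euclidean algorithm to 2767 and 327:
2767 = 8×327 + 151
327 = 2×151 + 25
151 = 6×25 + 1
25 = 25×1 + 0
gcd = 1, so the inverse exists. Back-substitute:
1 = 151 − 6·25
1 = −6·327 + 13·151
1 = 13·2767 − 110·327
Hence 327⁻¹ ≡ -110 ≡ 2657 (mod 2767).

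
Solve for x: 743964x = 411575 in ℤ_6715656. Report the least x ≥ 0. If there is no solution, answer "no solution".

no solution

gcd(743964, 6715656):
6715656 = 9×743964 + 19980
743964 = 37×19980 + 4704
19980 = 4×4704 + 1164
4704 = 4×1164 + 48
1164 = 24×48 + 12
48 = 4×12 + 0
gcd = 12, but 12 ∤ 411575, so the congruence has no solution.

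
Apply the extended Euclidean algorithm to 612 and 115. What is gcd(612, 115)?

1

Euclidean algorithm:
612 = 5×115 + 37
115 = 3×37 + 4
37 = 9×4 + 1
4 = 4×1 + 0
gcd(612, 115) = 1.
Back-substituting:
1 = 37 − 9·4
1 = −9·115 + 28·37
1 = 28·612 − 149·115
So 1 = (28)·612 + (-149)·115.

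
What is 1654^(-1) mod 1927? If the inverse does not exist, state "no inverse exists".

Apply the Euclidean algorithm to 1927 and 1654:
1927 = 1*1654 + 273
1654 = 6*273 + 16
273 = 17*16 + 1
16 = 16*1 + 0
gcd = 1, so the inverse exists. Back-substitute:
1 = 273 − 17·16
1 = −17·1654 + 103·273
1 = 103·1927 − 120·1654
Thus 1654·(-120) ≡ 1 (mod 1927); reducing, -120 mod 1927 = 1807.

1807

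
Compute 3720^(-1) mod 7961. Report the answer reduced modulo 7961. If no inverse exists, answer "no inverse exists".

gcd(7961, 3720) by repeated division:
7961 = 2×3720 + 521
3720 = 7×521 + 73
521 = 7×73 + 10
73 = 7×10 + 3
10 = 3×3 + 1
3 = 3×1 + 0
gcd = 1, so the inverse exists. Back-substitute:
1 = 10 − 3·3
1 = −3·73 + 22·10
1 = 22·521 − 157·73
1 = −157·3720 + 1121·521
1 = 1121·7961 − 2399·3720
Hence 3720⁻¹ ≡ -2399 ≡ 5562 (mod 7961).

5562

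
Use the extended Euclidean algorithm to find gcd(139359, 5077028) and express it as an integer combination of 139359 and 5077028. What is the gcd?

Repeated division:
5077028 = 36×139359 + 60104
139359 = 2×60104 + 19151
60104 = 3×19151 + 2651
19151 = 7×2651 + 594
2651 = 4×594 + 275
594 = 2×275 + 44
275 = 6×44 + 11
44 = 4×11 + 0
gcd(139359, 5077028) = 11.
Back-substituting:
11 = 275 − 6·44
11 = −6·594 + 13·275
11 = 13·2651 − 58·594
11 = −58·19151 + 419·2651
11 = 419·60104 − 1315·19151
11 = −1315·139359 + 3049·60104
11 = 3049·5077028 − 111079·139359
So 11 = (3049)·5077028 + (-111079)·139359.

11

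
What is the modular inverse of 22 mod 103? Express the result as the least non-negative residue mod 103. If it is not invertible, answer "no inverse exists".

89

Extended Euclidean algorithm:
103 = 4*22 + 15
22 = 1*15 + 7
15 = 2*7 + 1
7 = 7*1 + 0
Since gcd(22, 103) = 1, back-substitute to write 1 as a combination:
1 = 15 − 2·7
1 = −2·22 + 3·15
1 = 3·103 − 14·22
So 22·(-14) ≡ 1 (mod 103), and -14 ≡ 89 (mod 103).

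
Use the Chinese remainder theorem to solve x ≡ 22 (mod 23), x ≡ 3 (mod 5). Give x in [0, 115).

Write x = 22 + 23·k. Then 23·k ≡ 3 − 22 ≡ 1 (mod 5).
Need 23⁻¹ mod 5. Extended Euclid on (5, 3):
5 = 1×3 + 2
3 = 1×2 + 1
2 = 2×1 + 0
Back-substitute:
1 = 3 − 2
1 = −5 + 2·3
23⁻¹ ≡ 2 (mod 5), so k ≡ 2·1 ≡ 2 (mod 5).
x = 22 + 23·2 = 68.

68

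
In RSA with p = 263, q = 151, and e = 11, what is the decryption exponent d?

14291

φ(n) = (p−1)(q−1) = 262·150 = 39300.
Need d with 11·d ≡ 1 (mod 39300). Apply the extended Euclidean algorithm:
39300 = 3572·11 + 8
11 = 1·8 + 3
8 = 2·3 + 2
3 = 1·2 + 1
2 = 2·1 + 0
Back-substitute:
1 = 3 − 2
1 = −8 + 3·3
1 = 3·11 − 4·8
1 = −4·39300 + 14291·11
So 11·14291 ≡ 1 (mod 39300), hence d = 14291.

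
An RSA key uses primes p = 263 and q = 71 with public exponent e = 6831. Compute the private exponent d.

5571

φ(n) = (p−1)(q−1) = 262·70 = 18340.
Need d with 6831·d ≡ 1 (mod 18340). Apply the extended Euclidean algorithm:
18340 = 2×6831 + 4678
6831 = 1×4678 + 2153
4678 = 2×2153 + 372
2153 = 5×372 + 293
372 = 1×293 + 79
293 = 3×79 + 56
79 = 1×56 + 23
56 = 2×23 + 10
23 = 2×10 + 3
10 = 3×3 + 1
3 = 3×1 + 0
Back-substitute:
1 = 10 − 3·3
1 = −3·23 + 7·10
1 = 7·56 − 17·23
1 = −17·79 + 24·56
1 = 24·293 − 89·79
1 = −89·372 + 113·293
1 = 113·2153 − 654·372
1 = −654·4678 + 1421·2153
1 = 1421·6831 − 2075·4678
1 = −2075·18340 + 5571·6831
So 6831·5571 ≡ 1 (mod 18340), hence d = 5571.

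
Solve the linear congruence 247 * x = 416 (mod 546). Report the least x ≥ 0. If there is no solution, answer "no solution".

26

First find gcd(247, 546):
546 = 2*247 + 52
247 = 4*52 + 39
52 = 1*39 + 13
39 = 3*13 + 0
gcd = 13 and 13 | 416, so solutions exist. Divide through by 13: 19x ≡ 32 (mod 42).
Now find 19⁻¹ mod 42:
42 = 2*19 + 4
19 = 4*4 + 3
4 = 1*3 + 1
3 = 3*1 + 0
Back-substitute:
1 = 4 − 3
1 = −19 + 5·4
1 = 5·42 − 11·19
So 19·(-11) ≡ 1 (mod 42), i.e. 19⁻¹ ≡ 31.
Then x ≡ 31·32 ≡ 26 (mod 42); the smallest non-negative solution is x = 26.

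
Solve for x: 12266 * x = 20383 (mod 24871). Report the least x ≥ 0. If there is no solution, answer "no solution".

First find gcd(12266, 24871):
24871 = 2*12266 + 339
12266 = 36*339 + 62
339 = 5*62 + 29
62 = 2*29 + 4
29 = 7*4 + 1
4 = 4*1 + 0
gcd = 1, so a unique solution mod 24871 exists.
Back-substitute for the Bézout coefficients:
1 = 29 − 7·4
1 = −7·62 + 15·29
1 = 15·339 − 82·62
1 = −82·12266 + 2967·339
1 = 2967·24871 − 6016·12266
So 12266·(-6016) ≡ 1 (mod 24871), giving 12266⁻¹ ≡ 18855.
x ≡ 12266⁻¹·20383 ≡ 18855·20383 ≡ 14773 (mod 24871).

14773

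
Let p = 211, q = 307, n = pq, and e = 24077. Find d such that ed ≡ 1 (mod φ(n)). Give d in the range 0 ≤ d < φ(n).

φ(n) = (p−1)(q−1) = 210·306 = 64260.
Need d with 24077·d ≡ 1 (mod 64260). Apply the extended Euclidean algorithm:
64260 = 2*24077 + 16106
24077 = 1*16106 + 7971
16106 = 2*7971 + 164
7971 = 48*164 + 99
164 = 1*99 + 65
99 = 1*65 + 34
65 = 1*34 + 31
34 = 1*31 + 3
31 = 10*3 + 1
3 = 3*1 + 0
Back-substitute:
1 = 31 − 10·3
1 = −10·34 + 11·31
1 = 11·65 − 21·34
1 = −21·99 + 32·65
1 = 32·164 − 53·99
1 = −53·7971 + 2576·164
1 = 2576·16106 − 5205·7971
1 = −5205·24077 + 7781·16106
1 = 7781·64260 − 20767·24077
So 24077·(-20767) ≡ 1 (mod 64260), hence d ≡ -20767 ≡ 43493 (mod 64260).

43493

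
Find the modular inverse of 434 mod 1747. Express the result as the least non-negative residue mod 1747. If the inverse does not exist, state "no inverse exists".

1429

Run Euclid on (1747, 434):
1747 = 4×434 + 11
434 = 39×11 + 5
11 = 2×5 + 1
5 = 5×1 + 0
Since gcd(434, 1747) = 1, back-substitute to write 1 as a combination:
1 = 11 − 2·5
1 = −2·434 + 79·11
1 = 79·1747 − 318·434
Hence 434⁻¹ ≡ -318 ≡ 1429 (mod 1747).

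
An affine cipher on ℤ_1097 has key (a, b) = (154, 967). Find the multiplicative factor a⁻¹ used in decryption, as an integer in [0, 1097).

Apply the Euclidean algorithm to 1097 and 154:
1097 = 7×154 + 19
154 = 8×19 + 2
19 = 9×2 + 1
2 = 2×1 + 0
Since gcd(154, 1097) = 1, back-substitute to write 1 as a combination:
1 = 19 − 9·2
1 = −9·154 + 73·19
1 = 73·1097 − 520·154
Hence 154⁻¹ ≡ -520 ≡ 577 (mod 1097).

577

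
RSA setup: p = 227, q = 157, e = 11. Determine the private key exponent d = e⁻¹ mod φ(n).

φ(n) = (p−1)(q−1) = 226·156 = 35256.
Need d with 11·d ≡ 1 (mod 35256). Apply the extended Euclidean algorithm:
35256 = 3205·11 + 1
11 = 11·1 + 0
Back-substitute:
1 = 35256 − 3205·11
So 11·(-3205) ≡ 1 (mod 35256), hence d ≡ -3205 ≡ 32051 (mod 35256).

32051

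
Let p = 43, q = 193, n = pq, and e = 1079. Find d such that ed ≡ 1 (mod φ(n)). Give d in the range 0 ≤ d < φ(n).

4103

φ(n) = (p−1)(q−1) = 42·192 = 8064.
Need d with 1079·d ≡ 1 (mod 8064). Apply the extended Euclidean algorithm:
8064 = 7×1079 + 511
1079 = 2×511 + 57
511 = 8×57 + 55
57 = 1×55 + 2
55 = 27×2 + 1
2 = 2×1 + 0
Back-substitute:
1 = 55 − 27·2
1 = −27·57 + 28·55
1 = 28·511 − 251·57
1 = −251·1079 + 530·511
1 = 530·8064 − 3961·1079
So 1079·(-3961) ≡ 1 (mod 8064), hence d ≡ -3961 ≡ 4103 (mod 8064).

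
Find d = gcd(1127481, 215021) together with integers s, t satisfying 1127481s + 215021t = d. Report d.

1

Euclidean algorithm:
1127481 = 5·215021 + 52376
215021 = 4·52376 + 5517
52376 = 9·5517 + 2723
5517 = 2·2723 + 71
2723 = 38·71 + 25
71 = 2·25 + 21
25 = 1·21 + 4
21 = 5·4 + 1
4 = 4·1 + 0
gcd(1127481, 215021) = 1.
Back-substituting:
1 = 21 − 5·4
1 = −5·25 + 6·21
1 = 6·71 − 17·25
1 = −17·2723 + 652·71
1 = 652·5517 − 1321·2723
1 = −1321·52376 + 12541·5517
1 = 12541·215021 − 51485·52376
1 = −51485·1127481 + 269966·215021
So 1 = (-51485)·1127481 + (269966)·215021.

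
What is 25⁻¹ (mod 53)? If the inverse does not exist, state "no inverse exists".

Apply the Euclidean algorithm to 53 and 25:
53 = 2*25 + 3
25 = 8*3 + 1
3 = 3*1 + 0
The gcd is 1. Working backward:
1 = 25 − 8·3
1 = −8·53 + 17·25
So 25·17 ≡ 1 (mod 53).

17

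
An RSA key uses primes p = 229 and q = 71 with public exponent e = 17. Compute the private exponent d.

5633

φ(n) = (p−1)(q−1) = 228·70 = 15960.
Need d with 17·d ≡ 1 (mod 15960). Apply the extended Euclidean algorithm:
15960 = 938×17 + 14
17 = 1×14 + 3
14 = 4×3 + 2
3 = 1×2 + 1
2 = 2×1 + 0
Back-substitute:
1 = 3 − 2
1 = −14 + 5·3
1 = 5·17 − 6·14
1 = −6·15960 + 5633·17
So 17·5633 ≡ 1 (mod 15960), hence d = 5633.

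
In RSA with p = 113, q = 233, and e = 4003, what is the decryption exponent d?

φ(n) = (p−1)(q−1) = 112·232 = 25984.
Need d with 4003·d ≡ 1 (mod 25984). Apply the extended Euclidean algorithm:
25984 = 6·4003 + 1966
4003 = 2·1966 + 71
1966 = 27·71 + 49
71 = 1·49 + 22
49 = 2·22 + 5
22 = 4·5 + 2
5 = 2·2 + 1
2 = 2·1 + 0
Back-substitute:
1 = 5 − 2·2
1 = −2·22 + 9·5
1 = 9·49 − 20·22
1 = −20·71 + 29·49
1 = 29·1966 − 803·71
1 = −803·4003 + 1635·1966
1 = 1635·25984 − 10613·4003
So 4003·(-10613) ≡ 1 (mod 25984), hence d ≡ -10613 ≡ 15371 (mod 25984).

15371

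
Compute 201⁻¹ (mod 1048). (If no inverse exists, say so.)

gcd(1048, 201) by repeated division:
1048 = 5*201 + 43
201 = 4*43 + 29
43 = 1*29 + 14
29 = 2*14 + 1
14 = 14*1 + 0
Since gcd(201, 1048) = 1, back-substitute to write 1 as a combination:
1 = 29 − 2·14
1 = −2·43 + 3·29
1 = 3·201 − 14·43
1 = −14·1048 + 73·201
So 201·73 ≡ 1 (mod 1048).

73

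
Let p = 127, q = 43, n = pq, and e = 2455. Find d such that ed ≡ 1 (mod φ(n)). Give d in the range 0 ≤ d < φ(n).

φ(n) = (p−1)(q−1) = 126·42 = 5292.
Need d with 2455·d ≡ 1 (mod 5292). Apply the extended Euclidean algorithm:
5292 = 2*2455 + 382
2455 = 6*382 + 163
382 = 2*163 + 56
163 = 2*56 + 51
56 = 1*51 + 5
51 = 10*5 + 1
5 = 5*1 + 0
Back-substitute:
1 = 51 − 10·5
1 = −10·56 + 11·51
1 = 11·163 − 32·56
1 = −32·382 + 75·163
1 = 75·2455 − 482·382
1 = −482·5292 + 1039·2455
So 2455·1039 ≡ 1 (mod 5292), hence d = 1039.

1039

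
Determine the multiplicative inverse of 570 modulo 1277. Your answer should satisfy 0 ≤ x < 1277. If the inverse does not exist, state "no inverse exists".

755

Run Euclid on (1277, 570):
1277 = 2*570 + 137
570 = 4*137 + 22
137 = 6*22 + 5
22 = 4*5 + 2
5 = 2*2 + 1
2 = 2*1 + 0
Since gcd(570, 1277) = 1, back-substitute to write 1 as a combination:
1 = 5 − 2·2
1 = −2·22 + 9·5
1 = 9·137 − 56·22
1 = −56·570 + 233·137
1 = 233·1277 − 522·570
Thus 570·(-522) ≡ 1 (mod 1277); reducing, -522 mod 1277 = 755.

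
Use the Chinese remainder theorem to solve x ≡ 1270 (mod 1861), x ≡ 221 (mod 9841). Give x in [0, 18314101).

Write x = 1270 + 1861·k. Then 1861·k ≡ 221 − 1270 ≡ 8792 (mod 9841).
Need 1861⁻¹ mod 9841. Extended Euclid on (9841, 1861):
9841 = 5*1861 + 536
1861 = 3*536 + 253
536 = 2*253 + 30
253 = 8*30 + 13
30 = 2*13 + 4
13 = 3*4 + 1
4 = 4*1 + 0
Back-substitute:
1 = 13 − 3·4
1 = −3·30 + 7·13
1 = 7·253 − 59·30
1 = −59·536 + 125·253
1 = 125·1861 − 434·536
1 = −434·9841 + 2295·1861
1861⁻¹ ≡ 2295 (mod 9841), so k ≡ 2295·8792 ≡ 3590 (mod 9841).
x = 1270 + 1861·3590 = 6682260.

6682260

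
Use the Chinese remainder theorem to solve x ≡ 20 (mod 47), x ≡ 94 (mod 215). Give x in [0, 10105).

Write x = 20 + 47·k. Then 47·k ≡ 94 − 20 ≡ 74 (mod 215).
Need 47⁻¹ mod 215. Extended Euclid on (215, 47):
215 = 4×47 + 27
47 = 1×27 + 20
27 = 1×20 + 7
20 = 2×7 + 6
7 = 1×6 + 1
6 = 6×1 + 0
Back-substitute:
1 = 7 − 6
1 = −20 + 3·7
1 = 3·27 − 4·20
1 = −4·47 + 7·27
1 = 7·215 − 32·47
47⁻¹ ≡ 183 (mod 215), so k ≡ 183·74 ≡ 212 (mod 215).
x = 20 + 47·212 = 9984.

9984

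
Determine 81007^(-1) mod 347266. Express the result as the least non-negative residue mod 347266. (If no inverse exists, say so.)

gcd(347266, 81007) by repeated division:
347266 = 4×81007 + 23238
81007 = 3×23238 + 11293
23238 = 2×11293 + 652
11293 = 17×652 + 209
652 = 3×209 + 25
209 = 8×25 + 9
25 = 2×9 + 7
9 = 1×7 + 2
7 = 3×2 + 1
2 = 2×1 + 0
Since gcd(81007, 347266) = 1, back-substitute to write 1 as a combination:
1 = 7 − 3·2
1 = −3·9 + 4·7
1 = 4·25 − 11·9
1 = −11·209 + 92·25
1 = 92·652 − 287·209
1 = −287·11293 + 4971·652
1 = 4971·23238 − 10229·11293
1 = −10229·81007 + 35658·23238
1 = 35658·347266 − 152861·81007
Hence 81007⁻¹ ≡ -152861 ≡ 194405 (mod 347266).

194405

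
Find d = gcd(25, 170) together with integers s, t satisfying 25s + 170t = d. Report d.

Repeated division:
170 = 6*25 + 20
25 = 1*20 + 5
20 = 4*5 + 0
gcd(25, 170) = 5.
Express as a combination:
5 = 25 − 20
5 = −170 + 7·25
So 5 = (-1)·170 + (7)·25.

5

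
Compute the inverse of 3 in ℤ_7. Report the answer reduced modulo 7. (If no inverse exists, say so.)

5

Run Euclid on (7, 3):
7 = 2*3 + 1
3 = 3*1 + 0
The gcd is 1. Working backward:
1 = 7 − 2·3
So 3·(-2) ≡ 1 (mod 7), and -2 ≡ 5 (mod 7).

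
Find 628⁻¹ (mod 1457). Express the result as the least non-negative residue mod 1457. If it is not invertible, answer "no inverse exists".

Apply the Euclidean algorithm to 1457 and 628:
1457 = 2×628 + 201
628 = 3×201 + 25
201 = 8×25 + 1
25 = 25×1 + 0
The gcd is 1. Working backward:
1 = 201 − 8·25
1 = −8·628 + 25·201
1 = 25·1457 − 58·628
So 628·(-58) ≡ 1 (mod 1457), and -58 ≡ 1399 (mod 1457).

1399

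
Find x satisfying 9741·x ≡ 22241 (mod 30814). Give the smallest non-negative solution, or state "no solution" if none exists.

17021

First find gcd(9741, 30814):
30814 = 3*9741 + 1591
9741 = 6*1591 + 195
1591 = 8*195 + 31
195 = 6*31 + 9
31 = 3*9 + 4
9 = 2*4 + 1
4 = 4*1 + 0
gcd = 1, so a unique solution mod 30814 exists.
Back-substitute for the Bézout coefficients:
1 = 9 − 2·4
1 = −2·31 + 7·9
1 = 7·195 − 44·31
1 = −44·1591 + 359·195
1 = 359·9741 − 2198·1591
1 = −2198·30814 + 6953·9741
So 9741·(6953) ≡ 1 (mod 30814), giving 9741⁻¹ ≡ 6953.
x ≡ 9741⁻¹·22241 ≡ 6953·22241 ≡ 17021 (mod 30814).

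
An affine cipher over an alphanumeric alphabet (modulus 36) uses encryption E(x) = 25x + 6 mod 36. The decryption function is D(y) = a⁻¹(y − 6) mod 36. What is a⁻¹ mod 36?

13

Apply the Euclidean algorithm to 36 and 25:
36 = 1*25 + 11
25 = 2*11 + 3
11 = 3*3 + 2
3 = 1*2 + 1
2 = 2*1 + 0
The gcd is 1. Working backward:
1 = 3 − 2
1 = −11 + 4·3
1 = 4·25 − 9·11
1 = −9·36 + 13·25
So 25·13 ≡ 1 (mod 36).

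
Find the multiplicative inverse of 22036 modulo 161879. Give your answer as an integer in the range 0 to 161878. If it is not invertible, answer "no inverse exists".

gcd(161879, 22036) by repeated division:
161879 = 7×22036 + 7627
22036 = 2×7627 + 6782
7627 = 1×6782 + 845
6782 = 8×845 + 22
845 = 38×22 + 9
22 = 2×9 + 4
9 = 2×4 + 1
4 = 4×1 + 0
The gcd is 1. Working backward:
1 = 9 − 2·4
1 = −2·22 + 5·9
1 = 5·845 − 192·22
1 = −192·6782 + 1541·845
1 = 1541·7627 − 1733·6782
1 = −1733·22036 + 5007·7627
1 = 5007·161879 − 36782·22036
So 22036·(-36782) ≡ 1 (mod 161879), and -36782 ≡ 125097 (mod 161879).

125097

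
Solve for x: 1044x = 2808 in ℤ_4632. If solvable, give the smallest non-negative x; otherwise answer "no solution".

16

First find gcd(1044, 4632):
4632 = 4*1044 + 456
1044 = 2*456 + 132
456 = 3*132 + 60
132 = 2*60 + 12
60 = 5*12 + 0
gcd = 12 and 12 | 2808, so solutions exist. Divide through by 12: 87x ≡ 234 (mod 386).
Now find 87⁻¹ mod 386:
386 = 4×87 + 38
87 = 2×38 + 11
38 = 3×11 + 5
11 = 2×5 + 1
5 = 5×1 + 0
Back-substitute:
1 = 11 − 2·5
1 = −2·38 + 7·11
1 = 7·87 − 16·38
1 = −16·386 + 71·87
So 87⁻¹ ≡ 71 (mod 386).
Then x ≡ 71·234 ≡ 16 (mod 386); the smallest non-negative solution is x = 16.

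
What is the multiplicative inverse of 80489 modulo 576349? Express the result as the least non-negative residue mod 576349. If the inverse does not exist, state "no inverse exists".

gcd(576349, 80489) by repeated division:
576349 = 7*80489 + 12926
80489 = 6*12926 + 2933
12926 = 4*2933 + 1194
2933 = 2*1194 + 545
1194 = 2*545 + 104
545 = 5*104 + 25
104 = 4*25 + 4
25 = 6*4 + 1
4 = 4*1 + 0
gcd = 1, so the inverse exists. Back-substitute:
1 = 25 − 6·4
1 = −6·104 + 25·25
1 = 25·545 − 131·104
1 = −131·1194 + 287·545
1 = 287·2933 − 705·1194
1 = −705·12926 + 3107·2933
1 = 3107·80489 − 19347·12926
1 = −19347·576349 + 138536·80489
So 80489·138536 ≡ 1 (mod 576349).

138536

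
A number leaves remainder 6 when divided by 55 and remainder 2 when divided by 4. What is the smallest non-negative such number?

6

Write x = 6 + 55·k. Then 55·k ≡ 2 − 6 ≡ 0 (mod 4).
Need 55⁻¹ mod 4. Extended Euclid on (4, 3):
4 = 1×3 + 1
3 = 3×1 + 0
Back-substitute:
1 = 4 − 3
55⁻¹ ≡ 3 (mod 4), so k ≡ 3·0 ≡ 0 (mod 4).
x = 6 + 55·0 = 6.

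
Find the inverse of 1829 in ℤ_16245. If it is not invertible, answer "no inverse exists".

Run Euclid on (16245, 1829):
16245 = 8×1829 + 1613
1829 = 1×1613 + 216
1613 = 7×216 + 101
216 = 2×101 + 14
101 = 7×14 + 3
14 = 4×3 + 2
3 = 1×2 + 1
2 = 2×1 + 0
The gcd is 1. Working backward:
1 = 3 − 2
1 = −14 + 5·3
1 = 5·101 − 36·14
1 = −36·216 + 77·101
1 = 77·1613 − 575·216
1 = −575·1829 + 652·1613
1 = 652·16245 − 5791·1829
Thus 1829·(-5791) ≡ 1 (mod 16245); reducing, -5791 mod 16245 = 10454.

10454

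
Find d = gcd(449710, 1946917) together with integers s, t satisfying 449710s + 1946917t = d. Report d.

1

Euclidean algorithm:
1946917 = 4×449710 + 148077
449710 = 3×148077 + 5479
148077 = 27×5479 + 144
5479 = 38×144 + 7
144 = 20×7 + 4
7 = 1×4 + 3
4 = 1×3 + 1
3 = 3×1 + 0
gcd(449710, 1946917) = 1.
Express as a combination:
1 = 4 − 3
1 = −7 + 2·4
1 = 2·144 − 41·7
1 = −41·5479 + 1560·144
1 = 1560·148077 − 42161·5479
1 = −42161·449710 + 128043·148077
1 = 128043·1946917 − 554333·449710
So 1 = (128043)·1946917 + (-554333)·449710.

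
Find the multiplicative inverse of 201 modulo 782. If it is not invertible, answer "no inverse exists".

Apply the Euclidean algorithm to 782 and 201:
782 = 3·201 + 179
201 = 1·179 + 22
179 = 8·22 + 3
22 = 7·3 + 1
3 = 3·1 + 0
The gcd is 1. Working backward:
1 = 22 − 7·3
1 = −7·179 + 57·22
1 = 57·201 − 64·179
1 = −64·782 + 249·201
So 201·249 ≡ 1 (mod 782).

249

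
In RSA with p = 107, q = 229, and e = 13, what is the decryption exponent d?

φ(n) = (p−1)(q−1) = 106·228 = 24168.
Need d with 13·d ≡ 1 (mod 24168). Apply the extended Euclidean algorithm:
24168 = 1859×13 + 1
13 = 13×1 + 0
Back-substitute:
1 = 24168 − 1859·13
So 13·(-1859) ≡ 1 (mod 24168), hence d ≡ -1859 ≡ 22309 (mod 24168).

22309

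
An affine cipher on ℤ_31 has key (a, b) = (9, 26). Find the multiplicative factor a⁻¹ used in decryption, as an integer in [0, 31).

Apply the Euclidean algorithm to 31 and 9:
31 = 3·9 + 4
9 = 2·4 + 1
4 = 4·1 + 0
gcd = 1, so the inverse exists. Back-substitute:
1 = 9 − 2·4
1 = −2·31 + 7·9
So 9·7 ≡ 1 (mod 31).

7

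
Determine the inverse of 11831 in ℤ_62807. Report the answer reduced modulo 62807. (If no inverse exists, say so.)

Apply the Euclidean algorithm to 62807 and 11831:
62807 = 5*11831 + 3652
11831 = 3*3652 + 875
3652 = 4*875 + 152
875 = 5*152 + 115
152 = 1*115 + 37
115 = 3*37 + 4
37 = 9*4 + 1
4 = 4*1 + 0
gcd = 1, so the inverse exists. Back-substitute:
1 = 37 − 9·4
1 = −9·115 + 28·37
1 = 28·152 − 37·115
1 = −37·875 + 213·152
1 = 213·3652 − 889·875
1 = −889·11831 + 2880·3652
1 = 2880·62807 − 15289·11831
Hence 11831⁻¹ ≡ -15289 ≡ 47518 (mod 62807).

47518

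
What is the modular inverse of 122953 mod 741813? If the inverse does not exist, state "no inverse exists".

237670

gcd(741813, 122953) by repeated division:
741813 = 6·122953 + 4095
122953 = 30·4095 + 103
4095 = 39·103 + 78
103 = 1·78 + 25
78 = 3·25 + 3
25 = 8·3 + 1
3 = 3·1 + 0
The gcd is 1. Working backward:
1 = 25 − 8·3
1 = −8·78 + 25·25
1 = 25·103 − 33·78
1 = −33·4095 + 1312·103
1 = 1312·122953 − 39393·4095
1 = −39393·741813 + 237670·122953
So 122953·237670 ≡ 1 (mod 741813).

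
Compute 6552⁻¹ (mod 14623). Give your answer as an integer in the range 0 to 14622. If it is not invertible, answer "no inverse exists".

Euclidean algorithm on 14623, 6552:
14623 = 2×6552 + 1519
6552 = 4×1519 + 476
1519 = 3×476 + 91
476 = 5×91 + 21
91 = 4×21 + 7
21 = 3×7 + 0
The gcd is 7, not 1, hence no inverse exists.

no inverse exists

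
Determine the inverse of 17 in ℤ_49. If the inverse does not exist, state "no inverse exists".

Apply the Euclidean algorithm to 49 and 17:
49 = 2*17 + 15
17 = 1*15 + 2
15 = 7*2 + 1
2 = 2*1 + 0
Since gcd(17, 49) = 1, back-substitute to write 1 as a combination:
1 = 15 − 7·2
1 = −7·17 + 8·15
1 = 8·49 − 23·17
Thus 17·(-23) ≡ 1 (mod 49); reducing, -23 mod 49 = 26.

26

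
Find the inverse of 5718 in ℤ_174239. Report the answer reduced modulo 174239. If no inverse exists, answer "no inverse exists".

120334

Run Euclid on (174239, 5718):
174239 = 30*5718 + 2699
5718 = 2*2699 + 320
2699 = 8*320 + 139
320 = 2*139 + 42
139 = 3*42 + 13
42 = 3*13 + 3
13 = 4*3 + 1
3 = 3*1 + 0
Since gcd(5718, 174239) = 1, back-substitute to write 1 as a combination:
1 = 13 − 4·3
1 = −4·42 + 13·13
1 = 13·139 − 43·42
1 = −43·320 + 99·139
1 = 99·2699 − 835·320
1 = −835·5718 + 1769·2699
1 = 1769·174239 − 53905·5718
Hence 5718⁻¹ ≡ -53905 ≡ 120334 (mod 174239).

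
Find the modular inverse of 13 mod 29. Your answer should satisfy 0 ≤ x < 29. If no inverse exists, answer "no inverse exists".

9

Extended Euclidean algorithm:
29 = 2×13 + 3
13 = 4×3 + 1
3 = 3×1 + 0
The gcd is 1. Working backward:
1 = 13 − 4·3
1 = −4·29 + 9·13
So 13·9 ≡ 1 (mod 29).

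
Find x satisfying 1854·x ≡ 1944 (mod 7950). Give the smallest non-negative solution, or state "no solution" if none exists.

First find gcd(1854, 7950):
7950 = 4·1854 + 534
1854 = 3·534 + 252
534 = 2·252 + 30
252 = 8·30 + 12
30 = 2·12 + 6
12 = 2·6 + 0
gcd = 6 and 6 | 1944, so solutions exist. Divide through by 6: 309x ≡ 324 (mod 1325).
Now find 309⁻¹ mod 1325:
1325 = 4*309 + 89
309 = 3*89 + 42
89 = 2*42 + 5
42 = 8*5 + 2
5 = 2*2 + 1
2 = 2*1 + 0
Back-substitute:
1 = 5 − 2·2
1 = −2·42 + 17·5
1 = 17·89 − 36·42
1 = −36·309 + 125·89
1 = 125·1325 − 536·309
So 309·(-536) ≡ 1 (mod 1325), i.e. 309⁻¹ ≡ 789.
Then x ≡ 789·324 ≡ 1236 (mod 1325); the smallest non-negative solution is x = 1236.

1236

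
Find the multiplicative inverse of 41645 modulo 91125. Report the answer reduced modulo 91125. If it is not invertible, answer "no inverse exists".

no inverse exists

Euclidean algorithm on 91125, 41645:
91125 = 2*41645 + 7835
41645 = 5*7835 + 2470
7835 = 3*2470 + 425
2470 = 5*425 + 345
425 = 1*345 + 80
345 = 4*80 + 25
80 = 3*25 + 5
25 = 5*5 + 0
gcd(41645, 91125) = 5 ≠ 1, so 41645 has no multiplicative inverse modulo 91125.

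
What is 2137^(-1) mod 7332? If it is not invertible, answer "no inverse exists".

6313

Extended Euclidean algorithm:
7332 = 3×2137 + 921
2137 = 2×921 + 295
921 = 3×295 + 36
295 = 8×36 + 7
36 = 5×7 + 1
7 = 7×1 + 0
gcd = 1, so the inverse exists. Back-substitute:
1 = 36 − 5·7
1 = −5·295 + 41·36
1 = 41·921 − 128·295
1 = −128·2137 + 297·921
1 = 297·7332 − 1019·2137
So 2137·(-1019) ≡ 1 (mod 7332), and -1019 ≡ 6313 (mod 7332).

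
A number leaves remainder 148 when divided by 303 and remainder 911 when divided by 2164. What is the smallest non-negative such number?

Write x = 148 + 303·k. Then 303·k ≡ 911 − 148 ≡ 763 (mod 2164).
Need 303⁻¹ mod 2164. Extended Euclid on (2164, 303):
2164 = 7×303 + 43
303 = 7×43 + 2
43 = 21×2 + 1
2 = 2×1 + 0
Back-substitute:
1 = 43 − 21·2
1 = −21·303 + 148·43
1 = 148·2164 − 1057·303
303⁻¹ ≡ 1107 (mod 2164), so k ≡ 1107·763 ≡ 681 (mod 2164).
x = 148 + 303·681 = 206491.

206491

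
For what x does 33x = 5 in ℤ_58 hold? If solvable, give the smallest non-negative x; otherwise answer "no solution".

First find gcd(33, 58):
58 = 1×33 + 25
33 = 1×25 + 8
25 = 3×8 + 1
8 = 8×1 + 0
gcd = 1, so a unique solution mod 58 exists.
Back-substitute for the Bézout coefficients:
1 = 25 − 3·8
1 = −3·33 + 4·25
1 = 4·58 − 7·33
So 33·(-7) ≡ 1 (mod 58), giving 33⁻¹ ≡ 51.
x ≡ 33⁻¹·5 ≡ 51·5 ≡ 23 (mod 58).

23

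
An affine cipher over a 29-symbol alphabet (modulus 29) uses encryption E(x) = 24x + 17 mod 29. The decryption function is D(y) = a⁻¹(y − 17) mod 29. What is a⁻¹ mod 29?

23

Extended Euclidean algorithm:
29 = 1·24 + 5
24 = 4·5 + 4
5 = 1·4 + 1
4 = 4·1 + 0
Since gcd(24, 29) = 1, back-substitute to write 1 as a combination:
1 = 5 − 4
1 = −24 + 5·5
1 = 5·29 − 6·24
Hence 24⁻¹ ≡ -6 ≡ 23 (mod 29).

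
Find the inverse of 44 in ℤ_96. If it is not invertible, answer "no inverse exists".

no inverse exists

Euclidean algorithm on 96, 44:
96 = 2×44 + 8
44 = 5×8 + 4
8 = 2×4 + 0
gcd(44, 96) = 4 ≠ 1, so 44 has no multiplicative inverse modulo 96.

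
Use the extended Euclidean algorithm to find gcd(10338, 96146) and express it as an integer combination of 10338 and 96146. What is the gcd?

2

Repeated division:
96146 = 9*10338 + 3104
10338 = 3*3104 + 1026
3104 = 3*1026 + 26
1026 = 39*26 + 12
26 = 2*12 + 2
12 = 6*2 + 0
gcd(10338, 96146) = 2.
Working backward:
2 = 26 − 2·12
2 = −2·1026 + 79·26
2 = 79·3104 − 239·1026
2 = −239·10338 + 796·3104
2 = 796·96146 − 7403·10338
So 2 = (796)·96146 + (-7403)·10338.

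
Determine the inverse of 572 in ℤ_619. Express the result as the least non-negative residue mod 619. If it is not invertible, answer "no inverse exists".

Apply the Euclidean algorithm to 619 and 572:
619 = 1×572 + 47
572 = 12×47 + 8
47 = 5×8 + 7
8 = 1×7 + 1
7 = 7×1 + 0
The gcd is 1. Working backward:
1 = 8 − 7
1 = −47 + 6·8
1 = 6·572 − 73·47
1 = −73·619 + 79·572
So 572·79 ≡ 1 (mod 619).

79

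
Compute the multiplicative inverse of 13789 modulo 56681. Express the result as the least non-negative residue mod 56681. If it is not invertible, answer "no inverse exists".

30998

gcd(56681, 13789) by repeated division:
56681 = 4*13789 + 1525
13789 = 9*1525 + 64
1525 = 23*64 + 53
64 = 1*53 + 11
53 = 4*11 + 9
11 = 1*9 + 2
9 = 4*2 + 1
2 = 2*1 + 0
The gcd is 1. Working backward:
1 = 9 − 4·2
1 = −4·11 + 5·9
1 = 5·53 − 24·11
1 = −24·64 + 29·53
1 = 29·1525 − 691·64
1 = −691·13789 + 6248·1525
1 = 6248·56681 − 25683·13789
So 13789·(-25683) ≡ 1 (mod 56681), and -25683 ≡ 30998 (mod 56681).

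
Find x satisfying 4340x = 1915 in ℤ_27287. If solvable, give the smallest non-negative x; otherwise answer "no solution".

18328

First find gcd(4340, 27287):
27287 = 6×4340 + 1247
4340 = 3×1247 + 599
1247 = 2×599 + 49
599 = 12×49 + 11
49 = 4×11 + 5
11 = 2×5 + 1
5 = 5×1 + 0
gcd = 1, so a unique solution mod 27287 exists.
Back-substitute for the Bézout coefficients:
1 = 11 − 2·5
1 = −2·49 + 9·11
1 = 9·599 − 110·49
1 = −110·1247 + 229·599
1 = 229·4340 − 797·1247
1 = −797·27287 + 5011·4340
So 4340·(5011) ≡ 1 (mod 27287), giving 4340⁻¹ ≡ 5011.
x ≡ 4340⁻¹·1915 ≡ 5011·1915 ≡ 18328 (mod 27287).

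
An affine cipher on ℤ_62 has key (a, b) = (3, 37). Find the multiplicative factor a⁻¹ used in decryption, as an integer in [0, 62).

Extended Euclidean algorithm:
62 = 20·3 + 2
3 = 1·2 + 1
2 = 2·1 + 0
gcd = 1, so the inverse exists. Back-substitute:
1 = 3 − 2
1 = −62 + 21·3
So 3·21 ≡ 1 (mod 62).

21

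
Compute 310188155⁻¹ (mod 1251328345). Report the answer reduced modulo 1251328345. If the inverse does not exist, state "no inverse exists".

Euclidean algorithm on 1251328345, 310188155:
1251328345 = 4*310188155 + 10575725
310188155 = 29*10575725 + 3492130
10575725 = 3*3492130 + 99335
3492130 = 35*99335 + 15405
99335 = 6*15405 + 6905
15405 = 2*6905 + 1595
6905 = 4*1595 + 525
1595 = 3*525 + 20
525 = 26*20 + 5
20 = 4*5 + 0
Since gcd = 5 > 1, 310188155 is not a unit mod 1251328345.

no inverse exists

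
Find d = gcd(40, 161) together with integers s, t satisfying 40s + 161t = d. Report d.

Repeated division:
161 = 4·40 + 1
40 = 40·1 + 0
gcd(40, 161) = 1.
Express as a combination:
1 = 161 − 4·40
So 1 = (1)·161 + (-4)·40.

1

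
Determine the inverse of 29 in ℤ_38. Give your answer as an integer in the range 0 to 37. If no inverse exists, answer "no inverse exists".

Extended Euclidean algorithm:
38 = 1*29 + 9
29 = 3*9 + 2
9 = 4*2 + 1
2 = 2*1 + 0
The gcd is 1. Working backward:
1 = 9 − 4·2
1 = −4·29 + 13·9
1 = 13·38 − 17·29
So 29·(-17) ≡ 1 (mod 38), and -17 ≡ 21 (mod 38).

21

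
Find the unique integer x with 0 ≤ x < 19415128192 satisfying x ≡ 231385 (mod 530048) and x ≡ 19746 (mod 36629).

2078019545

Write x = 231385 + 530048·k. Then 530048·k ≡ 19746 − 231385 ≡ 8135 (mod 36629).
Need 530048⁻¹ mod 36629. Extended Euclid on (36629, 17242):
36629 = 2·17242 + 2145
17242 = 8·2145 + 82
2145 = 26·82 + 13
82 = 6·13 + 4
13 = 3·4 + 1
4 = 4·1 + 0
Back-substitute:
1 = 13 − 3·4
1 = −3·82 + 19·13
1 = 19·2145 − 497·82
1 = −497·17242 + 3995·2145
1 = 3995·36629 − 8487·17242
530048⁻¹ ≡ 28142 (mod 36629), so k ≡ 28142·8135 ≡ 3920 (mod 36629).
x = 231385 + 530048·3920 = 2078019545.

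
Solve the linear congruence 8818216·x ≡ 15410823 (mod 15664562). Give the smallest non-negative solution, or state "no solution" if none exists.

no solution

gcd(8818216, 15664562):
15664562 = 1*8818216 + 6846346
8818216 = 1*6846346 + 1971870
6846346 = 3*1971870 + 930736
1971870 = 2*930736 + 110398
930736 = 8*110398 + 47552
110398 = 2*47552 + 15294
47552 = 3*15294 + 1670
15294 = 9*1670 + 264
1670 = 6*264 + 86
264 = 3*86 + 6
86 = 14*6 + 2
6 = 3*2 + 0
gcd = 2, but 2 ∤ 15410823, so the congruence has no solution.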